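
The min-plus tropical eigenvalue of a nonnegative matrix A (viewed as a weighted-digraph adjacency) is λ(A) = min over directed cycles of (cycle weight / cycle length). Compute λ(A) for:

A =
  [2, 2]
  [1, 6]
λ(A) = 3/2

Enumerate directed cycles and compute their means (weight / length). Sample:
  cycle 0 → 0: weight = 2, length = 1, mean = 2/1 ≈ 2.000
  cycle 1 → 1: weight = 6, length = 1, mean = 6/1 ≈ 6.000
  cycle 0 → 1 → 0: weight = 3, length = 2, mean = 3/2 ≈ 1.500
  cycle 1 → 0 → 1: weight = 3, length = 2, mean = 3/2 ≈ 1.500
Minimum mean = 1.500, attained e.g. along the cycle 0 → 1 → 0 with weight 3 and length 2. So λ(A) = 3/2 = 3/2.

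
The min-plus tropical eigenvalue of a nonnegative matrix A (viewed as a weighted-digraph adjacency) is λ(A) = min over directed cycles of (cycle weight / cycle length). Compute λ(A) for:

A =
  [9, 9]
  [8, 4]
λ(A) = 4

Enumerate directed cycles and compute their means (weight / length). Sample:
  cycle 0 → 0: weight = 9, length = 1, mean = 9/1 ≈ 9.000
  cycle 1 → 1: weight = 4, length = 1, mean = 4/1 ≈ 4.000
  cycle 0 → 1 → 0: weight = 17, length = 2, mean = 17/2 ≈ 8.500
  cycle 1 → 0 → 1: weight = 17, length = 2, mean = 17/2 ≈ 8.500
Minimum mean = 4.000, attained e.g. along the cycle 1 → 1 with weight 4 and length 1. So λ(A) = 4/1 = 4.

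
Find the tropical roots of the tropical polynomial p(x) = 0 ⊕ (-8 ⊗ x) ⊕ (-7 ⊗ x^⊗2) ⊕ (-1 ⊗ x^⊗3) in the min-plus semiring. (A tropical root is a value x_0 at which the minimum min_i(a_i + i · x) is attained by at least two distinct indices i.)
Roots: {-6, -1, 8}

Each tropical root is a break point of the lower envelope of the lines y = a_i + i · x (there are 4 lines, with slopes 0, 1, ..., 3). Only the lines that attain the minimum somewhere contribute to roots; other lines are dominated. Here the surviving (envelope) indices are i = 3, i = 2, i = 1, i = 0.
Intersections between consecutive envelope lines give the roots: for adjacent envelope indices i < j the intersection is x = (a_i − a_j) / (j − i). Reading off the sorted break points: {-6, -1, 8}.
Verification: at each break x_0, at least two indices attain the minimum of min_i(a_i + i · x_0).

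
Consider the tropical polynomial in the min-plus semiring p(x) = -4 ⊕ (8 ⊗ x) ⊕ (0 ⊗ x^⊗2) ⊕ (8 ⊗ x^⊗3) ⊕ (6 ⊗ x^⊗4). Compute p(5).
p(5) = -4

A tropical monomial a ⊗ x^⊗i evaluates to a + i · x. Evaluating each term at x = 5:
  Term 0 contributes -4 + 0 · 5 = -4
  Term 1 contributes 8 + 1 · 5 = 13
  Term 2 contributes 0 + 2 · 5 = 10
  Term 3 contributes 8 + 3 · 5 = 23
  Term 4 contributes 6 + 4 · 5 = 26
p(5) = ⊕ of these = min[-4, 13, 10, 23, 26] = -4.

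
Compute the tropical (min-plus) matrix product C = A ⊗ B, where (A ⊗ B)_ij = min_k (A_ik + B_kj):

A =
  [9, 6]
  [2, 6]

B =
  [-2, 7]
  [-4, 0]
A ⊗ B =
  [2, 6]
  [0, 6]

Apply the min-plus product entry-by-entry:
  C[0][0] = min over k of (A[0][0] + B[0][0] = 9 + -2 = 7, A[0][1] + B[1][0] = 6 + -4 = 2) = 2 (attained at k = 1)
  C[0][1] = min over k of (A[0][0] + B[0][1] = 9 + 7 = 16, A[0][1] + B[1][1] = 6 + 0 = 6) = 6 (attained at k = 1)
  C[1][0] = min over k of (A[1][0] + B[0][0] = 2 + -2 = 0, A[1][1] + B[1][0] = 6 + -4 = 2) = 0 (attained at k = 0)
  C[1][1] = min over k of (A[1][0] + B[0][1] = 2 + 7 = 9, A[1][1] + B[1][1] = 6 + 0 = 6) = 6 (attained at k = 1)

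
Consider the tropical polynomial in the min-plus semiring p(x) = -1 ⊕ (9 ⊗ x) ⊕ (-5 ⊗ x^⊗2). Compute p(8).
p(8) = -1

A tropical monomial a ⊗ x^⊗i evaluates to a + i · x. Evaluating each term at x = 8:
  Term 0 contributes -1 + 0 · 8 = -1
  Term 1 contributes 9 + 1 · 8 = 17
  Term 2 contributes -5 + 2 · 8 = 11
p(8) = ⊕ of these = min[-1, 17, 11] = -1.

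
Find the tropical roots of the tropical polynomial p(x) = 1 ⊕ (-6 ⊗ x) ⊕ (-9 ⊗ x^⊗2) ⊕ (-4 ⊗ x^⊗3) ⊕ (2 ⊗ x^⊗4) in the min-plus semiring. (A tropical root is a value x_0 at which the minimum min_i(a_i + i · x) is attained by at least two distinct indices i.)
Roots: {-6, -5, 3, 7}

Each tropical root is a break point of the lower envelope of the lines y = a_i + i · x (there are 5 lines, with slopes 0, 1, ..., 4). Only the lines that attain the minimum somewhere contribute to roots; other lines are dominated. Here the surviving (envelope) indices are i = 4, i = 3, i = 2, i = 1, i = 0.
Intersections between consecutive envelope lines give the roots: for adjacent envelope indices i < j the intersection is x = (a_i − a_j) / (j − i). Reading off the sorted break points: {-6, -5, 3, 7}.
Verification: at each break x_0, at least two indices attain the minimum of min_i(a_i + i · x_0).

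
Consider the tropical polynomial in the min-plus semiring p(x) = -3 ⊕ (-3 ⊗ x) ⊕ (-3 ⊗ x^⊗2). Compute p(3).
p(3) = -3

A tropical monomial a ⊗ x^⊗i evaluates to a + i · x. Evaluating each term at x = 3:
  Term 0 contributes -3 + 0 · 3 = -3
  Term 1 contributes -3 + 1 · 3 = 0
  Term 2 contributes -3 + 2 · 3 = 3
p(3) = ⊕ of these = min[-3, 0, 3] = -3.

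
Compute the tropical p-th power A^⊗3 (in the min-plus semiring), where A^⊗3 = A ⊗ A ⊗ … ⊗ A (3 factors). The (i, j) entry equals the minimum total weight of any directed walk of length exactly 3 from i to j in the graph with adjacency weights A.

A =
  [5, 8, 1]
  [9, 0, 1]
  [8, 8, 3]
A^⊗3 =
  [12, 8, 7]
  [9, 0, 1]
  [14, 8, 9]

Each entry (A^⊗3)_ij equals the minimum over all length-3 walks i = v_0 → v_1 → … → v_3 = j of Σ_t A[v_t][v_{t+1}]. For example, for (i, j) = (0, 2) we minimise over 9 possible intermediate vertex sequences; the minimum is 7, attained along the walk 0 → 2 → 2 → 2.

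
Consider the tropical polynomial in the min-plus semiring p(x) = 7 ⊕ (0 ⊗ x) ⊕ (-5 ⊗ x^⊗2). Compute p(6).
p(6) = 6

A tropical monomial a ⊗ x^⊗i evaluates to a + i · x. Evaluating each term at x = 6:
  Term 0 contributes 7 + 0 · 6 = 7
  Term 1 contributes 0 + 1 · 6 = 6
  Term 2 contributes -5 + 2 · 6 = 7
p(6) = ⊕ of these = min[7, 6, 7] = 6.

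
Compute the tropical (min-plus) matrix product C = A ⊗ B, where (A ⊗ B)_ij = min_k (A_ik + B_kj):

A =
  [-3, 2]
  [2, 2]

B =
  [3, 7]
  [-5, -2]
A ⊗ B =
  [-3, 0]
  [-3, 0]

Apply the min-plus product entry-by-entry:
  C[0][0] = min over k of (A[0][0] + B[0][0] = -3 + 3 = 0, A[0][1] + B[1][0] = 2 + -5 = -3) = -3 (attained at k = 1)
  C[0][1] = min over k of (A[0][0] + B[0][1] = -3 + 7 = 4, A[0][1] + B[1][1] = 2 + -2 = 0) = 0 (attained at k = 1)
  C[1][0] = min over k of (A[1][0] + B[0][0] = 2 + 3 = 5, A[1][1] + B[1][0] = 2 + -5 = -3) = -3 (attained at k = 1)
  C[1][1] = min over k of (A[1][0] + B[0][1] = 2 + 7 = 9, A[1][1] + B[1][1] = 2 + -2 = 0) = 0 (attained at k = 1)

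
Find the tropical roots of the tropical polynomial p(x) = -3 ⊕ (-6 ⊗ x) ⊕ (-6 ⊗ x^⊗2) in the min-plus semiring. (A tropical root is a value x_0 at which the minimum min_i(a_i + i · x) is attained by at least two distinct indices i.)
Roots: {0, 3}

Each tropical root is a break point of the lower envelope of the lines y = a_i + i · x (there are 3 lines, with slopes 0, 1, ..., 2). Only the lines that attain the minimum somewhere contribute to roots; other lines are dominated. Here the surviving (envelope) indices are i = 2, i = 1, i = 0.
Intersections between consecutive envelope lines give the roots: for adjacent envelope indices i < j the intersection is x = (a_i − a_j) / (j − i). Reading off the sorted break points: {0, 3}.
Verification: at each break x_0, at least two indices attain the minimum of min_i(a_i + i · x_0).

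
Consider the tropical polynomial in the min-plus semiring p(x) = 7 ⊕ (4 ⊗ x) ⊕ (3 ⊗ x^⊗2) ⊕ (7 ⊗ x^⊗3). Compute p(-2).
p(-2) = -1

A tropical monomial a ⊗ x^⊗i evaluates to a + i · x. Evaluating each term at x = -2:
  Term 0 contributes 7 + 0 · -2 = 7
  Term 1 contributes 4 + 1 · -2 = 2
  Term 2 contributes 3 + 2 · -2 = -1
  Term 3 contributes 7 + 3 · -2 = 1
p(-2) = ⊕ of these = min[7, 2, -1, 1] = -1.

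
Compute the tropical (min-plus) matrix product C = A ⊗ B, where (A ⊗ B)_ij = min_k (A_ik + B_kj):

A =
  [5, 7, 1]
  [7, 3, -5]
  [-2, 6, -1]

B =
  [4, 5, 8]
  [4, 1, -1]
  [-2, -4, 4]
A ⊗ B =
  [-1, -3, 5]
  [-7, -9, -1]
  [-3, -5, 3]

Apply the min-plus product entry-by-entry:
  C[0][0] = min over k of (A[0][0] + B[0][0] = 5 + 4 = 9, A[0][1] + B[1][0] = 7 + 4 = 11, A[0][2] + B[2][0] = 1 + -2 = -1) = -1 (attained at k = 2)
  C[0][1] = min over k of (A[0][0] + B[0][1] = 5 + 5 = 10, A[0][1] + B[1][1] = 7 + 1 = 8, A[0][2] + B[2][1] = 1 + -4 = -3) = -3 (attained at k = 2)
  C[0][2] = min over k of (A[0][0] + B[0][2] = 5 + 8 = 13, A[0][1] + B[1][2] = 7 + -1 = 6, A[0][2] + B[2][2] = 1 + 4 = 5) = 5 (attained at k = 2)
  C[1][0] = min over k of (A[1][0] + B[0][0] = 7 + 4 = 11, A[1][1] + B[1][0] = 3 + 4 = 7, A[1][2] + B[2][0] = -5 + -2 = -7) = -7 (attained at k = 2)
  C[1][1] = min over k of (A[1][0] + B[0][1] = 7 + 5 = 12, A[1][1] + B[1][1] = 3 + 1 = 4, A[1][2] + B[2][1] = -5 + -4 = -9) = -9 (attained at k = 2)
  C[1][2] = min over k of (A[1][0] + B[0][2] = 7 + 8 = 15, A[1][1] + B[1][2] = 3 + -1 = 2, A[1][2] + B[2][2] = -5 + 4 = -1) = -1 (attained at k = 2)
  C[2][0] = min over k of (A[2][0] + B[0][0] = -2 + 4 = 2, A[2][1] + B[1][0] = 6 + 4 = 10, A[2][2] + B[2][0] = -1 + -2 = -3) = -3 (attained at k = 2)
  C[2][1] = min over k of (A[2][0] + B[0][1] = -2 + 5 = 3, A[2][1] + B[1][1] = 6 + 1 = 7, A[2][2] + B[2][1] = -1 + -4 = -5) = -5 (attained at k = 2)
  C[2][2] = min over k of (A[2][0] + B[0][2] = -2 + 8 = 6, A[2][1] + B[1][2] = 6 + -1 = 5, A[2][2] + B[2][2] = -1 + 4 = 3) = 3 (attained at k = 2)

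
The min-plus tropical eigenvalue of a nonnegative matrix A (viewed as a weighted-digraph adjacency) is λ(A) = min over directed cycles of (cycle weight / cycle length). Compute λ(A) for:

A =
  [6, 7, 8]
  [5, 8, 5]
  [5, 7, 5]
λ(A) = 5

Enumerate directed cycles and compute their means (weight / length). Sample:
  cycle 0 → 0: weight = 6, length = 1, mean = 6/1 ≈ 6.000
  cycle 1 → 1: weight = 8, length = 1, mean = 8/1 ≈ 8.000
  cycle 2 → 2: weight = 5, length = 1, mean = 5/1 ≈ 5.000
  cycle 0 → 1 → 0: weight = 12, length = 2, mean = 12/2 ≈ 6.000
  cycle 0 → 2 → 0: weight = 13, length = 2, mean = 13/2 ≈ 6.500
  cycle 1 → 0 → 1: weight = 12, length = 2, mean = 12/2 ≈ 6.000
Minimum mean = 5.000, attained e.g. along the cycle 2 → 2 with weight 5 and length 1. So λ(A) = 5/1 = 5.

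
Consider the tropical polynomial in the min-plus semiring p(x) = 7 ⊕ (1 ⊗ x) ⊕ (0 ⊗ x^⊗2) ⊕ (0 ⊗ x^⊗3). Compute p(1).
p(1) = 2

A tropical monomial a ⊗ x^⊗i evaluates to a + i · x. Evaluating each term at x = 1:
  Term 0 contributes 7 + 0 · 1 = 7
  Term 1 contributes 1 + 1 · 1 = 2
  Term 2 contributes 0 + 2 · 1 = 2
  Term 3 contributes 0 + 3 · 1 = 3
p(1) = ⊕ of these = min[7, 2, 2, 3] = 2.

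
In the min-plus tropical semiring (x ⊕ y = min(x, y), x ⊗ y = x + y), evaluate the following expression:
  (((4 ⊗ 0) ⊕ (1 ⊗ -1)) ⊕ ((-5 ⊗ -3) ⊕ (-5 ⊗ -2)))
(((4 ⊗ 0) ⊕ (1 ⊗ -1)) ⊕ ((-5 ⊗ -3) ⊕ (-5 ⊗ -2))) = -8

Expand innermost to outermost. Recall ⊕ takes the minimum of its arguments and ⊗ takes their sum. Working out the expression (((4 ⊗ 0) ⊕ (1 ⊗ -1)) ⊕ ((-5 ⊗ -3) ⊕ (-5 ⊗ -2))) gives -8.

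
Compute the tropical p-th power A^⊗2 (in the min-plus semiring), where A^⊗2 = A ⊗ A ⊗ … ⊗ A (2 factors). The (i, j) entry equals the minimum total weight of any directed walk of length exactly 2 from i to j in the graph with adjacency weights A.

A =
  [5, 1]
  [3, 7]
A^⊗2 =
  [4, 6]
  [8, 4]

Each entry (A^⊗2)_ij equals the minimum over all length-2 walks i = v_0 → v_1 → … → v_2 = j of Σ_t A[v_t][v_{t+1}]. For example, for (i, j) = (0, 1) we minimise over 2 possible intermediate vertex sequences; the minimum is 6, attained along the walk 0 → 0 → 1.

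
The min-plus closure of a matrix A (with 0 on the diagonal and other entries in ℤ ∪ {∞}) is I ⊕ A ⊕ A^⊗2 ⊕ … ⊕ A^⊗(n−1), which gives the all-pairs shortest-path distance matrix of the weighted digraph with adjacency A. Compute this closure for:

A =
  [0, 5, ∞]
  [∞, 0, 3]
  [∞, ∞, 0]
Closure =
  [0, 5, 8]
  [∞, 0, 3]
  [∞, ∞, 0]

This is the Floyd-Warshall all-pairs shortest-path computation. For each intermediate vertex k = 0, 1, …, 2, update dist[i][j] ← min(dist[i][j], dist[i][k] + dist[k][j]). The final matrix gives, for each (i, j), the minimum total weight of any directed path from i to j (possibly empty when i = j).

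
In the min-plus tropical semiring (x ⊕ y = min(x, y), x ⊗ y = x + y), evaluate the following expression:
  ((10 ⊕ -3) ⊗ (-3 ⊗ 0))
((10 ⊕ -3) ⊗ (-3 ⊗ 0)) = -6

Expand innermost to outermost. Recall ⊕ takes the minimum of its arguments and ⊗ takes their sum. Working out the expression ((10 ⊕ -3) ⊗ (-3 ⊗ 0)) gives -6.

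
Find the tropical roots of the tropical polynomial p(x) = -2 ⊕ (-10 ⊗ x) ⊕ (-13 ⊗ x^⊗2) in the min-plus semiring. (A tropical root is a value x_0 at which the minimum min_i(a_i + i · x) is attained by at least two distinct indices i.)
Roots: {3, 8}

Each tropical root is a break point of the lower envelope of the lines y = a_i + i · x (there are 3 lines, with slopes 0, 1, ..., 2). Only the lines that attain the minimum somewhere contribute to roots; other lines are dominated. Here the surviving (envelope) indices are i = 2, i = 1, i = 0.
Intersections between consecutive envelope lines give the roots: for adjacent envelope indices i < j the intersection is x = (a_i − a_j) / (j − i). Reading off the sorted break points: {3, 8}.
Verification: at each break x_0, at least two indices attain the minimum of min_i(a_i + i · x_0).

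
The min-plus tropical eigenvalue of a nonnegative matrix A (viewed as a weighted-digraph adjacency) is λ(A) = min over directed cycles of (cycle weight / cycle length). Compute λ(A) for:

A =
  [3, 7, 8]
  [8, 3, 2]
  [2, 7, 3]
λ(A) = 3

Enumerate directed cycles and compute their means (weight / length). Sample:
  cycle 0 → 0: weight = 3, length = 1, mean = 3/1 ≈ 3.000
  cycle 1 → 1: weight = 3, length = 1, mean = 3/1 ≈ 3.000
  cycle 2 → 2: weight = 3, length = 1, mean = 3/1 ≈ 3.000
  cycle 0 → 1 → 0: weight = 15, length = 2, mean = 15/2 ≈ 7.500
  cycle 0 → 2 → 0: weight = 10, length = 2, mean = 10/2 ≈ 5.000
  cycle 1 → 0 → 1: weight = 15, length = 2, mean = 15/2 ≈ 7.500
Minimum mean = 3.000, attained e.g. along the cycle 0 → 0 with weight 3 and length 1. So λ(A) = 3/1 = 3.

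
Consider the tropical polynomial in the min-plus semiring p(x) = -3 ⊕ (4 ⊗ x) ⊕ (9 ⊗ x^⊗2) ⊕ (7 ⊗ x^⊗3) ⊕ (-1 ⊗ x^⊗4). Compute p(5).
p(5) = -3

A tropical monomial a ⊗ x^⊗i evaluates to a + i · x. Evaluating each term at x = 5:
  Term 0 contributes -3 + 0 · 5 = -3
  Term 1 contributes 4 + 1 · 5 = 9
  Term 2 contributes 9 + 2 · 5 = 19
  Term 3 contributes 7 + 3 · 5 = 22
  Term 4 contributes -1 + 4 · 5 = 19
p(5) = ⊕ of these = min[-3, 9, 19, 22, 19] = -3.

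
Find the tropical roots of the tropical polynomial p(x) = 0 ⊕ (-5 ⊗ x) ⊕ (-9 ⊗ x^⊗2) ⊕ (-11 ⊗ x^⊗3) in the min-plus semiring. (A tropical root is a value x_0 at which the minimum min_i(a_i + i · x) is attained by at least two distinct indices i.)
Roots: {2, 4, 5}

Each tropical root is a break point of the lower envelope of the lines y = a_i + i · x (there are 4 lines, with slopes 0, 1, ..., 3). Only the lines that attain the minimum somewhere contribute to roots; other lines are dominated. Here the surviving (envelope) indices are i = 3, i = 2, i = 1, i = 0.
Intersections between consecutive envelope lines give the roots: for adjacent envelope indices i < j the intersection is x = (a_i − a_j) / (j − i). Reading off the sorted break points: {2, 4, 5}.
Verification: at each break x_0, at least two indices attain the minimum of min_i(a_i + i · x_0).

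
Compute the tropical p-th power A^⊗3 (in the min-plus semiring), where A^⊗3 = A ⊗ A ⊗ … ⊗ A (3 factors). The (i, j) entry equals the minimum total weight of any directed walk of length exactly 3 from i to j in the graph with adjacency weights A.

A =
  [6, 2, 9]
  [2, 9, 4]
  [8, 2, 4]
A^⊗3 =
  [10, 6, 10]
  [6, 10, 8]
  [8, 6, 10]

Each entry (A^⊗3)_ij equals the minimum over all length-3 walks i = v_0 → v_1 → … → v_3 = j of Σ_t A[v_t][v_{t+1}]. For example, for (i, j) = (0, 2) we minimise over 9 possible intermediate vertex sequences; the minimum is 10, attained along the walk 0 → 1 → 2 → 2.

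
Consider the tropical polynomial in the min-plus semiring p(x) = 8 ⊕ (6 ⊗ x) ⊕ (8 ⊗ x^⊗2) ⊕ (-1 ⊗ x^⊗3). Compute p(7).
p(7) = 8

A tropical monomial a ⊗ x^⊗i evaluates to a + i · x. Evaluating each term at x = 7:
  Term 0 contributes 8 + 0 · 7 = 8
  Term 1 contributes 6 + 1 · 7 = 13
  Term 2 contributes 8 + 2 · 7 = 22
  Term 3 contributes -1 + 3 · 7 = 20
p(7) = ⊕ of these = min[8, 13, 22, 20] = 8.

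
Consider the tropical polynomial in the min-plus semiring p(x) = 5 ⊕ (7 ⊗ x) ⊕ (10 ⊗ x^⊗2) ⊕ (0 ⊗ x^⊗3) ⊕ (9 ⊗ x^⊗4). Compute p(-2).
p(-2) = -6

A tropical monomial a ⊗ x^⊗i evaluates to a + i · x. Evaluating each term at x = -2:
  Term 0 contributes 5 + 0 · -2 = 5
  Term 1 contributes 7 + 1 · -2 = 5
  Term 2 contributes 10 + 2 · -2 = 6
  Term 3 contributes 0 + 3 · -2 = -6
  Term 4 contributes 9 + 4 · -2 = 1
p(-2) = ⊕ of these = min[5, 5, 6, -6, 1] = -6.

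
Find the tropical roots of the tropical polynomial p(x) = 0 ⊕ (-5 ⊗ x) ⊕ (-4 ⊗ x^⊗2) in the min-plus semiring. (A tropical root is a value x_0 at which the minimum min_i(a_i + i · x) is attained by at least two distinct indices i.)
Roots: {-1, 5}

Each tropical root is a break point of the lower envelope of the lines y = a_i + i · x (there are 3 lines, with slopes 0, 1, ..., 2). Only the lines that attain the minimum somewhere contribute to roots; other lines are dominated. Here the surviving (envelope) indices are i = 2, i = 1, i = 0.
Intersections between consecutive envelope lines give the roots: for adjacent envelope indices i < j the intersection is x = (a_i − a_j) / (j − i). Reading off the sorted break points: {-1, 5}.
Verification: at each break x_0, at least two indices attain the minimum of min_i(a_i + i · x_0).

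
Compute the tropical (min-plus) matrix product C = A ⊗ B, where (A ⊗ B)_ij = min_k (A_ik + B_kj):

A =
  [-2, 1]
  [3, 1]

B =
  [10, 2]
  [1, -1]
A ⊗ B =
  [2, 0]
  [2, 0]

Apply the min-plus product entry-by-entry:
  C[0][0] = min over k of (A[0][0] + B[0][0] = -2 + 10 = 8, A[0][1] + B[1][0] = 1 + 1 = 2) = 2 (attained at k = 1)
  C[0][1] = min over k of (A[0][0] + B[0][1] = -2 + 2 = 0, A[0][1] + B[1][1] = 1 + -1 = 0) = 0 (attained at k = 0)
  C[1][0] = min over k of (A[1][0] + B[0][0] = 3 + 10 = 13, A[1][1] + B[1][0] = 1 + 1 = 2) = 2 (attained at k = 1)
  C[1][1] = min over k of (A[1][0] + B[0][1] = 3 + 2 = 5, A[1][1] + B[1][1] = 1 + -1 = 0) = 0 (attained at k = 1)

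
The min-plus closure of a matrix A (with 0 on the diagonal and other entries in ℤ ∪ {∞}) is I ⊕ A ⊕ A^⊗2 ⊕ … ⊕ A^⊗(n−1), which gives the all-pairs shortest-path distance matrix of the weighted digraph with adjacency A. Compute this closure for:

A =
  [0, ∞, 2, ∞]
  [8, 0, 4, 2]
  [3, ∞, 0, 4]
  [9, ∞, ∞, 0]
Closure =
  [0, ∞, 2, 6]
  [7, 0, 4, 2]
  [3, ∞, 0, 4]
  [9, ∞, 11, 0]

This is the Floyd-Warshall all-pairs shortest-path computation. For each intermediate vertex k = 0, 1, …, 3, update dist[i][j] ← min(dist[i][j], dist[i][k] + dist[k][j]). The final matrix gives, for each (i, j), the minimum total weight of any directed path from i to j (possibly empty when i = j).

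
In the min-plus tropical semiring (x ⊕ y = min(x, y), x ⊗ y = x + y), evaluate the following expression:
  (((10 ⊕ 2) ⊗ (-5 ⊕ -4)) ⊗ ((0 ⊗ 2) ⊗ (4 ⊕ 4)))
(((10 ⊕ 2) ⊗ (-5 ⊕ -4)) ⊗ ((0 ⊗ 2) ⊗ (4 ⊕ 4))) = 3

Expand innermost to outermost. Recall ⊕ takes the minimum of its arguments and ⊗ takes their sum. Working out the expression (((10 ⊕ 2) ⊗ (-5 ⊕ -4)) ⊗ ((0 ⊗ 2) ⊗ (4 ⊕ 4))) gives 3.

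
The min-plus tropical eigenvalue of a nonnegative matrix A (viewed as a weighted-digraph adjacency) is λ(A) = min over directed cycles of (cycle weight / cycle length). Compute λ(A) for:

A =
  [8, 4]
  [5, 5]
λ(A) = 9/2

Enumerate directed cycles and compute their means (weight / length). Sample:
  cycle 0 → 0: weight = 8, length = 1, mean = 8/1 ≈ 8.000
  cycle 1 → 1: weight = 5, length = 1, mean = 5/1 ≈ 5.000
  cycle 0 → 1 → 0: weight = 9, length = 2, mean = 9/2 ≈ 4.500
  cycle 1 → 0 → 1: weight = 9, length = 2, mean = 9/2 ≈ 4.500
Minimum mean = 4.500, attained e.g. along the cycle 0 → 1 → 0 with weight 9 and length 2. So λ(A) = 9/2 = 9/2.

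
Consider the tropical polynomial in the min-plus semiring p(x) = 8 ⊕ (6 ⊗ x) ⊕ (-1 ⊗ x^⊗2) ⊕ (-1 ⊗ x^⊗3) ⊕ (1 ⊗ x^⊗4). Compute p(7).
p(7) = 8

A tropical monomial a ⊗ x^⊗i evaluates to a + i · x. Evaluating each term at x = 7:
  Term 0 contributes 8 + 0 · 7 = 8
  Term 1 contributes 6 + 1 · 7 = 13
  Term 2 contributes -1 + 2 · 7 = 13
  Term 3 contributes -1 + 3 · 7 = 20
  Term 4 contributes 1 + 4 · 7 = 29
p(7) = ⊕ of these = min[8, 13, 13, 20, 29] = 8.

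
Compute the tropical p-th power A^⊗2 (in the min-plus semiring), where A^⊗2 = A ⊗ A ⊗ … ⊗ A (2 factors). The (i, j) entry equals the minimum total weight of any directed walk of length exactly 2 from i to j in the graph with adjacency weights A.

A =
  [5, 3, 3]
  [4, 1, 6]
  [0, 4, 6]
A^⊗2 =
  [3, 4, 8]
  [5, 2, 7]
  [5, 3, 3]

Each entry (A^⊗2)_ij equals the minimum over all length-2 walks i = v_0 → v_1 → … → v_2 = j of Σ_t A[v_t][v_{t+1}]. For example, for (i, j) = (0, 2) we minimise over 3 possible intermediate vertex sequences; the minimum is 8, attained along the walk 0 → 0 → 2.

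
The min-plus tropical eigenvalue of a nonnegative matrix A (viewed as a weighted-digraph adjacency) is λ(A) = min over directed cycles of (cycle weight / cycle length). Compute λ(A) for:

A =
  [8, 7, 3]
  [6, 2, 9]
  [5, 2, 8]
λ(A) = 2

Enumerate directed cycles and compute their means (weight / length). Sample:
  cycle 0 → 0: weight = 8, length = 1, mean = 8/1 ≈ 8.000
  cycle 1 → 1: weight = 2, length = 1, mean = 2/1 ≈ 2.000
  cycle 2 → 2: weight = 8, length = 1, mean = 8/1 ≈ 8.000
  cycle 0 → 1 → 0: weight = 13, length = 2, mean = 13/2 ≈ 6.500
  cycle 0 → 2 → 0: weight = 8, length = 2, mean = 8/2 ≈ 4.000
  cycle 1 → 0 → 1: weight = 13, length = 2, mean = 13/2 ≈ 6.500
Minimum mean = 2.000, attained e.g. along the cycle 1 → 1 with weight 2 and length 1. So λ(A) = 2/1 = 2.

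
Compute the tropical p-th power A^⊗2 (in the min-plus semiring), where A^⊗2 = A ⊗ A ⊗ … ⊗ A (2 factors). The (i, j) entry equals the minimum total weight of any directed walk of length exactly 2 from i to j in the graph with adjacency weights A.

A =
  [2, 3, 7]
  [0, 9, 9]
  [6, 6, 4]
A^⊗2 =
  [3, 5, 9]
  [2, 3, 7]
  [6, 9, 8]

Each entry (A^⊗2)_ij equals the minimum over all length-2 walks i = v_0 → v_1 → … → v_2 = j of Σ_t A[v_t][v_{t+1}]. For example, for (i, j) = (0, 2) we minimise over 3 possible intermediate vertex sequences; the minimum is 9, attained along the walk 0 → 0 → 2.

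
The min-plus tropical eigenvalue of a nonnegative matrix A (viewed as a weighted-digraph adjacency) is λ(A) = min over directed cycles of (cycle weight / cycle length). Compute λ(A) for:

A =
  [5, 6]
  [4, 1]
λ(A) = 1

Enumerate directed cycles and compute their means (weight / length). Sample:
  cycle 0 → 0: weight = 5, length = 1, mean = 5/1 ≈ 5.000
  cycle 1 → 1: weight = 1, length = 1, mean = 1/1 ≈ 1.000
  cycle 0 → 1 → 0: weight = 10, length = 2, mean = 10/2 ≈ 5.000
  cycle 1 → 0 → 1: weight = 10, length = 2, mean = 10/2 ≈ 5.000
Minimum mean = 1.000, attained e.g. along the cycle 1 → 1 with weight 1 and length 1. So λ(A) = 1/1 = 1.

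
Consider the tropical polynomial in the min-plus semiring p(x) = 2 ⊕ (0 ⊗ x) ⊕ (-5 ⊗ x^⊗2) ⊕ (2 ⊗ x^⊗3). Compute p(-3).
p(-3) = -11

A tropical monomial a ⊗ x^⊗i evaluates to a + i · x. Evaluating each term at x = -3:
  Term 0 contributes 2 + 0 · -3 = 2
  Term 1 contributes 0 + 1 · -3 = -3
  Term 2 contributes -5 + 2 · -3 = -11
  Term 3 contributes 2 + 3 · -3 = -7
p(-3) = ⊕ of these = min[2, -3, -11, -7] = -11.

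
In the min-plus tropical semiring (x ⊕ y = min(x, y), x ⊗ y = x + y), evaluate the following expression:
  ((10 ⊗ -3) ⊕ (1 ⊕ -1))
((10 ⊗ -3) ⊕ (1 ⊕ -1)) = -1

Expand innermost to outermost. Recall ⊕ takes the minimum of its arguments and ⊗ takes their sum. Working out the expression ((10 ⊗ -3) ⊕ (1 ⊕ -1)) gives -1.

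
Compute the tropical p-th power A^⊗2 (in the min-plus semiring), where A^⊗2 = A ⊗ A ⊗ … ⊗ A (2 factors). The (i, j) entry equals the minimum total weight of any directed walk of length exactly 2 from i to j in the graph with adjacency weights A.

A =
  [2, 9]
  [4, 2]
A^⊗2 =
  [4, 11]
  [6, 4]

Each entry (A^⊗2)_ij equals the minimum over all length-2 walks i = v_0 → v_1 → … → v_2 = j of Σ_t A[v_t][v_{t+1}]. For example, for (i, j) = (0, 1) we minimise over 2 possible intermediate vertex sequences; the minimum is 11, attained along the walk 0 → 0 → 1.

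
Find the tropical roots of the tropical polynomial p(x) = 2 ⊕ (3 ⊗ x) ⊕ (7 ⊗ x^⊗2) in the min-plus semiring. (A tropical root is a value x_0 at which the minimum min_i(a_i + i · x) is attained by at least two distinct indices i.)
Roots: {-4, -1}

Each tropical root is a break point of the lower envelope of the lines y = a_i + i · x (there are 3 lines, with slopes 0, 1, ..., 2). Only the lines that attain the minimum somewhere contribute to roots; other lines are dominated. Here the surviving (envelope) indices are i = 2, i = 1, i = 0.
Intersections between consecutive envelope lines give the roots: for adjacent envelope indices i < j the intersection is x = (a_i − a_j) / (j − i). Reading off the sorted break points: {-4, -1}.
Verification: at each break x_0, at least two indices attain the minimum of min_i(a_i + i · x_0).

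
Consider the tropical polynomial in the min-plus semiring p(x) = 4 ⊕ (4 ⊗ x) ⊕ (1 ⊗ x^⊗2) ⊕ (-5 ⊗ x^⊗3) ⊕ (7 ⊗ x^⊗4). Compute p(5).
p(5) = 4

A tropical monomial a ⊗ x^⊗i evaluates to a + i · x. Evaluating each term at x = 5:
  Term 0 contributes 4 + 0 · 5 = 4
  Term 1 contributes 4 + 1 · 5 = 9
  Term 2 contributes 1 + 2 · 5 = 11
  Term 3 contributes -5 + 3 · 5 = 10
  Term 4 contributes 7 + 4 · 5 = 27
p(5) = ⊕ of these = min[4, 9, 11, 10, 27] = 4.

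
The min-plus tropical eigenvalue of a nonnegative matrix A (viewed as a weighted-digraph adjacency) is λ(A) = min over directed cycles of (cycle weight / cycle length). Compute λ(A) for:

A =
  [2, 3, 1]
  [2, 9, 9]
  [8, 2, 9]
λ(A) = 5/3

Enumerate directed cycles and compute their means (weight / length). Sample:
  cycle 0 → 0: weight = 2, length = 1, mean = 2/1 ≈ 2.000
  cycle 1 → 1: weight = 9, length = 1, mean = 9/1 ≈ 9.000
  cycle 2 → 2: weight = 9, length = 1, mean = 9/1 ≈ 9.000
  cycle 0 → 1 → 0: weight = 5, length = 2, mean = 5/2 ≈ 2.500
  cycle 0 → 2 → 0: weight = 9, length = 2, mean = 9/2 ≈ 4.500
  cycle 1 → 0 → 1: weight = 5, length = 2, mean = 5/2 ≈ 2.500
Minimum mean = 1.667, attained e.g. along the cycle 0 → 2 → 1 → 0 with weight 5 and length 3. So λ(A) = 5/3 = 5/3.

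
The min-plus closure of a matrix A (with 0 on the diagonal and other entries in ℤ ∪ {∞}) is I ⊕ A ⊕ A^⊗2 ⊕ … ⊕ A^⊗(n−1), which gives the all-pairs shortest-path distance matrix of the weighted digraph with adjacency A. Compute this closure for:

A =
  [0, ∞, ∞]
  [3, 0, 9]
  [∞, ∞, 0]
Closure =
  [0, ∞, ∞]
  [3, 0, 9]
  [∞, ∞, 0]

This is the Floyd-Warshall all-pairs shortest-path computation. For each intermediate vertex k = 0, 1, …, 2, update dist[i][j] ← min(dist[i][j], dist[i][k] + dist[k][j]). The final matrix gives, for each (i, j), the minimum total weight of any directed path from i to j (possibly empty when i = j).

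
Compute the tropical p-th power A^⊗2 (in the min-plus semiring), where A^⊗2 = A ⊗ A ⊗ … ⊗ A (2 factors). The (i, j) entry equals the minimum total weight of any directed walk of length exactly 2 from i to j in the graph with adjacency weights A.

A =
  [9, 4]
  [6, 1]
A^⊗2 =
  [10, 5]
  [7, 2]

Each entry (A^⊗2)_ij equals the minimum over all length-2 walks i = v_0 → v_1 → … → v_2 = j of Σ_t A[v_t][v_{t+1}]. For example, for (i, j) = (0, 1) we minimise over 2 possible intermediate vertex sequences; the minimum is 5, attained along the walk 0 → 1 → 1.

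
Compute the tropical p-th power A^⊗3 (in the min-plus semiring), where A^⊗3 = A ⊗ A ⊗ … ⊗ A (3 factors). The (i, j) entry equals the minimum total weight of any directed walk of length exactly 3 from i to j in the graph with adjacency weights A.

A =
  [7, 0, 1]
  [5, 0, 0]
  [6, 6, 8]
A^⊗3 =
  [5, 0, 0]
  [5, 0, 0]
  [11, 6, 6]

Each entry (A^⊗3)_ij equals the minimum over all length-3 walks i = v_0 → v_1 → … → v_3 = j of Σ_t A[v_t][v_{t+1}]. For example, for (i, j) = (0, 2) we minimise over 9 possible intermediate vertex sequences; the minimum is 0, attained along the walk 0 → 1 → 1 → 2.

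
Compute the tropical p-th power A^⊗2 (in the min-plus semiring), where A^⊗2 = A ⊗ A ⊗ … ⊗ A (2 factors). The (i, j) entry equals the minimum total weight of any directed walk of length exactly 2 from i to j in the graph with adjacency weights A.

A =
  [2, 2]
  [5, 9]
A^⊗2 =
  [4, 4]
  [7, 7]

Each entry (A^⊗2)_ij equals the minimum over all length-2 walks i = v_0 → v_1 → … → v_2 = j of Σ_t A[v_t][v_{t+1}]. For example, for (i, j) = (0, 1) we minimise over 2 possible intermediate vertex sequences; the minimum is 4, attained along the walk 0 → 0 → 1.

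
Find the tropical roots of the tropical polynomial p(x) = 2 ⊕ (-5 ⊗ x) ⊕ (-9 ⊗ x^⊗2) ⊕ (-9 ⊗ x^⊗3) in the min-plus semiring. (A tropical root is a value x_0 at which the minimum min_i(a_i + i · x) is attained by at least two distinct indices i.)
Roots: {0, 4, 7}

Each tropical root is a break point of the lower envelope of the lines y = a_i + i · x (there are 4 lines, with slopes 0, 1, ..., 3). Only the lines that attain the minimum somewhere contribute to roots; other lines are dominated. Here the surviving (envelope) indices are i = 3, i = 2, i = 1, i = 0.
Intersections between consecutive envelope lines give the roots: for adjacent envelope indices i < j the intersection is x = (a_i − a_j) / (j − i). Reading off the sorted break points: {0, 4, 7}.
Verification: at each break x_0, at least two indices attain the minimum of min_i(a_i + i · x_0).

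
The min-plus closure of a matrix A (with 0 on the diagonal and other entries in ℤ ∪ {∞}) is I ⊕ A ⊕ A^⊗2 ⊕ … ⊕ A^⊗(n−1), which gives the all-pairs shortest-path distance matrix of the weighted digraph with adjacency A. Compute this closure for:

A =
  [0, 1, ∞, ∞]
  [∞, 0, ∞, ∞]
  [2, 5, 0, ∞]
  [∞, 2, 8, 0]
Closure =
  [0, 1, ∞, ∞]
  [∞, 0, ∞, ∞]
  [2, 3, 0, ∞]
  [10, 2, 8, 0]

This is the Floyd-Warshall all-pairs shortest-path computation. For each intermediate vertex k = 0, 1, …, 3, update dist[i][j] ← min(dist[i][j], dist[i][k] + dist[k][j]). The final matrix gives, for each (i, j), the minimum total weight of any directed path from i to j (possibly empty when i = j).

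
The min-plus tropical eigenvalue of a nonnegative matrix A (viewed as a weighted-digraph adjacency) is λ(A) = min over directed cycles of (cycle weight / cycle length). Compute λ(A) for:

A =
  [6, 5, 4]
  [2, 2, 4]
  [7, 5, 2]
λ(A) = 2

Enumerate directed cycles and compute their means (weight / length). Sample:
  cycle 0 → 0: weight = 6, length = 1, mean = 6/1 ≈ 6.000
  cycle 1 → 1: weight = 2, length = 1, mean = 2/1 ≈ 2.000
  cycle 2 → 2: weight = 2, length = 1, mean = 2/1 ≈ 2.000
  cycle 0 → 1 → 0: weight = 7, length = 2, mean = 7/2 ≈ 3.500
  cycle 0 → 2 → 0: weight = 11, length = 2, mean = 11/2 ≈ 5.500
  cycle 1 → 0 → 1: weight = 7, length = 2, mean = 7/2 ≈ 3.500
Minimum mean = 2.000, attained e.g. along the cycle 1 → 1 with weight 2 and length 1. So λ(A) = 2/1 = 2.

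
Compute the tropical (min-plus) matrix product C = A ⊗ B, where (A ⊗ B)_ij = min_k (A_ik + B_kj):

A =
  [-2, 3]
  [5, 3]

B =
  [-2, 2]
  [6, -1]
A ⊗ B =
  [-4, 0]
  [3, 2]

Apply the min-plus product entry-by-entry:
  C[0][0] = min over k of (A[0][0] + B[0][0] = -2 + -2 = -4, A[0][1] + B[1][0] = 3 + 6 = 9) = -4 (attained at k = 0)
  C[0][1] = min over k of (A[0][0] + B[0][1] = -2 + 2 = 0, A[0][1] + B[1][1] = 3 + -1 = 2) = 0 (attained at k = 0)
  C[1][0] = min over k of (A[1][0] + B[0][0] = 5 + -2 = 3, A[1][1] + B[1][0] = 3 + 6 = 9) = 3 (attained at k = 0)
  C[1][1] = min over k of (A[1][0] + B[0][1] = 5 + 2 = 7, A[1][1] + B[1][1] = 3 + -1 = 2) = 2 (attained at k = 1)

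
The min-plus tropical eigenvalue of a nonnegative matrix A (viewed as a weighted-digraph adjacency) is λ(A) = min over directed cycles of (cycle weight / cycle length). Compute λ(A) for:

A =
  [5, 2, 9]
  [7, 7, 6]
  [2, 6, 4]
λ(A) = 10/3

Enumerate directed cycles and compute their means (weight / length). Sample:
  cycle 0 → 0: weight = 5, length = 1, mean = 5/1 ≈ 5.000
  cycle 1 → 1: weight = 7, length = 1, mean = 7/1 ≈ 7.000
  cycle 2 → 2: weight = 4, length = 1, mean = 4/1 ≈ 4.000
  cycle 0 → 1 → 0: weight = 9, length = 2, mean = 9/2 ≈ 4.500
  cycle 0 → 2 → 0: weight = 11, length = 2, mean = 11/2 ≈ 5.500
  cycle 1 → 0 → 1: weight = 9, length = 2, mean = 9/2 ≈ 4.500
Minimum mean = 3.333, attained e.g. along the cycle 0 → 1 → 2 → 0 with weight 10 and length 3. So λ(A) = 10/3 = 10/3.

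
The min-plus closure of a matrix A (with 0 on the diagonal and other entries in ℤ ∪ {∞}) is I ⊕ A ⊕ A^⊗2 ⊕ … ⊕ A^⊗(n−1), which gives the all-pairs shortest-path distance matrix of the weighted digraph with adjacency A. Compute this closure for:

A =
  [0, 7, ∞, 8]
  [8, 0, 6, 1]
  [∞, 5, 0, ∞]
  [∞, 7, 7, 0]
Closure =
  [0, 7, 13, 8]
  [8, 0, 6, 1]
  [13, 5, 0, 6]
  [15, 7, 7, 0]

This is the Floyd-Warshall all-pairs shortest-path computation. For each intermediate vertex k = 0, 1, …, 3, update dist[i][j] ← min(dist[i][j], dist[i][k] + dist[k][j]). The final matrix gives, for each (i, j), the minimum total weight of any directed path from i to j (possibly empty when i = j).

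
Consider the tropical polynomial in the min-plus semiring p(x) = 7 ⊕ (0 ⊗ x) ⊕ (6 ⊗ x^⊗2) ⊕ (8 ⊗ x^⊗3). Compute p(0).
p(0) = 0

A tropical monomial a ⊗ x^⊗i evaluates to a + i · x. Evaluating each term at x = 0:
  Term 0 contributes 7 + 0 · 0 = 7
  Term 1 contributes 0 + 1 · 0 = 0
  Term 2 contributes 6 + 2 · 0 = 6
  Term 3 contributes 8 + 3 · 0 = 8
p(0) = ⊕ of these = min[7, 0, 6, 8] = 0.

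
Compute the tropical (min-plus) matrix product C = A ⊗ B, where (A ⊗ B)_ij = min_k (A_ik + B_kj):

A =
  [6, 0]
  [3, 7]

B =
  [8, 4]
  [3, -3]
A ⊗ B =
  [3, -3]
  [10, 4]

Apply the min-plus product entry-by-entry:
  C[0][0] = min over k of (A[0][0] + B[0][0] = 6 + 8 = 14, A[0][1] + B[1][0] = 0 + 3 = 3) = 3 (attained at k = 1)
  C[0][1] = min over k of (A[0][0] + B[0][1] = 6 + 4 = 10, A[0][1] + B[1][1] = 0 + -3 = -3) = -3 (attained at k = 1)
  C[1][0] = min over k of (A[1][0] + B[0][0] = 3 + 8 = 11, A[1][1] + B[1][0] = 7 + 3 = 10) = 10 (attained at k = 1)
  C[1][1] = min over k of (A[1][0] + B[0][1] = 3 + 4 = 7, A[1][1] + B[1][1] = 7 + -3 = 4) = 4 (attained at k = 1)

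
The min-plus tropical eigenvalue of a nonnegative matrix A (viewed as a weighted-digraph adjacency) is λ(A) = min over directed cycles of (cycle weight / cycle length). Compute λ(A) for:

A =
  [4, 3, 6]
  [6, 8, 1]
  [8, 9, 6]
λ(A) = 4

Enumerate directed cycles and compute their means (weight / length). Sample:
  cycle 0 → 0: weight = 4, length = 1, mean = 4/1 ≈ 4.000
  cycle 1 → 1: weight = 8, length = 1, mean = 8/1 ≈ 8.000
  cycle 2 → 2: weight = 6, length = 1, mean = 6/1 ≈ 6.000
  cycle 0 → 1 → 0: weight = 9, length = 2, mean = 9/2 ≈ 4.500
  cycle 0 → 2 → 0: weight = 14, length = 2, mean = 14/2 ≈ 7.000
  cycle 1 → 0 → 1: weight = 9, length = 2, mean = 9/2 ≈ 4.500
Minimum mean = 4.000, attained e.g. along the cycle 0 → 0 with weight 4 and length 1. So λ(A) = 4/1 = 4.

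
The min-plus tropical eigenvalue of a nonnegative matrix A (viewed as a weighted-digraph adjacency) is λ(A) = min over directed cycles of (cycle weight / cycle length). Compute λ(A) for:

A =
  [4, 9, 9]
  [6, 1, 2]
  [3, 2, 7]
λ(A) = 1

Enumerate directed cycles and compute their means (weight / length). Sample:
  cycle 0 → 0: weight = 4, length = 1, mean = 4/1 ≈ 4.000
  cycle 1 → 1: weight = 1, length = 1, mean = 1/1 ≈ 1.000
  cycle 2 → 2: weight = 7, length = 1, mean = 7/1 ≈ 7.000
  cycle 0 → 1 → 0: weight = 15, length = 2, mean = 15/2 ≈ 7.500
  cycle 0 → 2 → 0: weight = 12, length = 2, mean = 12/2 ≈ 6.000
  cycle 1 → 0 → 1: weight = 15, length = 2, mean = 15/2 ≈ 7.500
Minimum mean = 1.000, attained e.g. along the cycle 1 → 1 with weight 1 and length 1. So λ(A) = 1/1 = 1.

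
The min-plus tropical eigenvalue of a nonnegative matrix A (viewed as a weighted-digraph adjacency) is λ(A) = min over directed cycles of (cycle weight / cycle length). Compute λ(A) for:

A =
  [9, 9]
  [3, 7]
λ(A) = 6

Enumerate directed cycles and compute their means (weight / length). Sample:
  cycle 0 → 0: weight = 9, length = 1, mean = 9/1 ≈ 9.000
  cycle 1 → 1: weight = 7, length = 1, mean = 7/1 ≈ 7.000
  cycle 0 → 1 → 0: weight = 12, length = 2, mean = 12/2 ≈ 6.000
  cycle 1 → 0 → 1: weight = 12, length = 2, mean = 12/2 ≈ 6.000
Minimum mean = 6.000, attained e.g. along the cycle 0 → 1 → 0 with weight 12 and length 2. So λ(A) = 12/2 = 6.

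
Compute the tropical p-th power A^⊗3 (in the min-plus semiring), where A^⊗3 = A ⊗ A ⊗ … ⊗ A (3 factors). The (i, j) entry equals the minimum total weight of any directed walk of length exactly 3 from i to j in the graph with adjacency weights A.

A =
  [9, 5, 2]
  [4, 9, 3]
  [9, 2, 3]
A^⊗3 =
  [8, 7, 7]
  [9, 8, 8]
  [9, 7, 8]

Each entry (A^⊗3)_ij equals the minimum over all length-3 walks i = v_0 → v_1 → … → v_3 = j of Σ_t A[v_t][v_{t+1}]. For example, for (i, j) = (0, 2) we minimise over 9 possible intermediate vertex sequences; the minimum is 7, attained along the walk 0 → 2 → 1 → 2.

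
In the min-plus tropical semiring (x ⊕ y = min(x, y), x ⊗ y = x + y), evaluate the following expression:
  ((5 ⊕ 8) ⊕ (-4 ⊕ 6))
((5 ⊕ 8) ⊕ (-4 ⊕ 6)) = -4

Expand innermost to outermost. Recall ⊕ takes the minimum of its arguments and ⊗ takes their sum. Working out the expression ((5 ⊕ 8) ⊕ (-4 ⊕ 6)) gives -4.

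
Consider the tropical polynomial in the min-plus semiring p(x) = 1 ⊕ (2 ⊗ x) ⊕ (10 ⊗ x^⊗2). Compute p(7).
p(7) = 1

A tropical monomial a ⊗ x^⊗i evaluates to a + i · x. Evaluating each term at x = 7:
  Term 0 contributes 1 + 0 · 7 = 1
  Term 1 contributes 2 + 1 · 7 = 9
  Term 2 contributes 10 + 2 · 7 = 24
p(7) = ⊕ of these = min[1, 9, 24] = 1.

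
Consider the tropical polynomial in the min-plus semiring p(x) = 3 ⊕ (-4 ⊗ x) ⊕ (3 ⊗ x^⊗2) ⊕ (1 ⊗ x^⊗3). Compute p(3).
p(3) = -1

A tropical monomial a ⊗ x^⊗i evaluates to a + i · x. Evaluating each term at x = 3:
  Term 0 contributes 3 + 0 · 3 = 3
  Term 1 contributes -4 + 1 · 3 = -1
  Term 2 contributes 3 + 2 · 3 = 9
  Term 3 contributes 1 + 3 · 3 = 10
p(3) = ⊕ of these = min[3, -1, 9, 10] = -1.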